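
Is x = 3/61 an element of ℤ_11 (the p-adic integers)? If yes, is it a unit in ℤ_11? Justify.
x ∈ ℤ_11^× (unit); v_11(x) = 0

ℤ_11 = {x ∈ ℚ_11 : v_11(x) ≥ 0} and ℤ_11^× = {x ∈ ℤ_11 : v_11(x) = 0}. Here v_11(3/61) = v_11(num) − v_11(den) = 0; compare against these criteria.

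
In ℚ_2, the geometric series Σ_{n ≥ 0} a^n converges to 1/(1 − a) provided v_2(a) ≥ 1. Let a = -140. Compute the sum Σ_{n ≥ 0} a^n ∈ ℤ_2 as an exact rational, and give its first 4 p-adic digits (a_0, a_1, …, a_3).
Σ a^n = 1/(1 − a) = 1/141;  first 4 digits = (1, 0, 1, 0)

v_2(a) = 2 ≥ 1, so the series converges in ℤ_2 to 1/(1 − a) = 1/(1 − (-140)) = 1/141. Expand this rational in ℤ_2: compute digits iteratively via d_i = x_i mod 2, x_{i+1} = (x_i − d_i)/2. The first 4 digits are (1, 0, 1, 0).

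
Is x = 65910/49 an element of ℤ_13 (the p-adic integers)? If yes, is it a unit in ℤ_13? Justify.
x ∈ ℤ_13 but not a unit; v_13(x) = 3 > 0

ℤ_13 = {x ∈ ℚ_13 : v_13(x) ≥ 0} and ℤ_13^× = {x ∈ ℤ_13 : v_13(x) = 0}. Here v_13(65910/49) = v_13(num) − v_13(den) = 3; compare against these criteria.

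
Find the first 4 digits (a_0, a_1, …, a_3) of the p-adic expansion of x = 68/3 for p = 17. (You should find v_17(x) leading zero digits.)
(a_0, …, a_3) = (0, 7, 11, 5)

v_17(68/3) = 1, so a_0 = ... = a_0 = 0. Factor out: x = 17^1 · u with u = 4/3 a unit in ℤ_17. Expand u iteratively via a_{v+i} = u_i mod 17, u_{i+1} = (u_i − a_{v+i})/17:
  u_0 = 4/3;  a_1 = 7;  u_1 = (u_0 − 7)/17 = -1/3
  u_1 = -1/3;  a_2 = 11;  u_2 = (u_1 − 11)/17 = -2/3
  u_2 = -2/3;  a_3 = 5;  u_3 = (u_2 − 5)/17 = -1/3
Digits: (0, 7, 11, 5).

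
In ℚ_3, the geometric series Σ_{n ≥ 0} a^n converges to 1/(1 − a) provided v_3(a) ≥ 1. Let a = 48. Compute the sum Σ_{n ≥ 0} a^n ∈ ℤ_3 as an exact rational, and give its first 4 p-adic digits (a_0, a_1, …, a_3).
Σ a^n = 1/(1 − a) = -1/47;  first 4 digits = (1, 1, 0, 1)

v_3(a) = 1 ≥ 1, so the series converges in ℤ_3 to 1/(1 − a) = 1/(1 − 48) = -1/47. Expand this rational in ℤ_3: compute digits iteratively via d_i = x_i mod 3, x_{i+1} = (x_i − d_i)/3. The first 4 digits are (1, 1, 0, 1).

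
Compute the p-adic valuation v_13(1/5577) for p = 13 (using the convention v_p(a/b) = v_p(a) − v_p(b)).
v_13(1/5577) = -2

Factor powers of 13 from the numerator and denominator of the reduced fraction: 1 = 13^0 · 1 and 5577 = 13^2 · 33. Apply v_p(a/b) = v_p(a) − v_p(b): v_13(1/5577) = 0 − 2 = -2.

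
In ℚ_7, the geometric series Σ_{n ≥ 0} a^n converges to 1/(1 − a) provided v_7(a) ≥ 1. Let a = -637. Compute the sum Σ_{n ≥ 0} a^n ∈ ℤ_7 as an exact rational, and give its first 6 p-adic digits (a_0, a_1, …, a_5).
Σ a^n = 1/(1 − a) = 1/638;  first 6 digits = (1, 0, 1, 5, 0, 3)

v_7(a) = 2 ≥ 1, so the series converges in ℤ_7 to 1/(1 − a) = 1/(1 − (-637)) = 1/638. Expand this rational in ℤ_7: compute digits iteratively via d_i = x_i mod 7, x_{i+1} = (x_i − d_i)/7. The first 6 digits are (1, 0, 1, 5, 0, 3).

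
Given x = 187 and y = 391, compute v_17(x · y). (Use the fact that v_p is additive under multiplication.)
v_17(73117) = 2

v_p(x) = 1 (factor: 187 = 17^1 · 11); v_p(y) = 1 (factor: 391 = 17^1 · 23). Additivity: v_p(xy) = v_p(x) + v_p(y) = 1 + 1 = 2. (Direct check: xy = 73117 = 17^2 · (253).)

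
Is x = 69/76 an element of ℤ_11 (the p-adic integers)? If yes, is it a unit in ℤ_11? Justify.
x ∈ ℤ_11^× (unit); v_11(x) = 0

ℤ_11 = {x ∈ ℚ_11 : v_11(x) ≥ 0} and ℤ_11^× = {x ∈ ℤ_11 : v_11(x) = 0}. Here v_11(69/76) = v_11(num) − v_11(den) = 0; compare against these criteria.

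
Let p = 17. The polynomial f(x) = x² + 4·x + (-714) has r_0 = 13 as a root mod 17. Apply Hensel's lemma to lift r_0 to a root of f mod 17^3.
r_2 = 2563 (mod 4913)

Hensel: r_{i+1} = r_i − f(r_i)·(f′(r_i))^{-1} mod 17^{i+2}, f′(x) = 2x + 4. Iterate:
  r_0 = 13 (mod 17)
  r_1 = 251 (mod 289)
  r_2 = 2563 (mod 4913)
Final: r = 2563 satisfies f(r) ≡ 0 mod 17^3.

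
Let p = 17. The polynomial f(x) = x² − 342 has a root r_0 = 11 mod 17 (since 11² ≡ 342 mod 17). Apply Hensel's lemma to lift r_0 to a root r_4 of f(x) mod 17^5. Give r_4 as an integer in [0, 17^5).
r_4 = 468293 (mod 1419857)

Hensel's recurrence: r_{i+1} = r_i − f(r_i)·(f′(r_i))^{-1} mod 17^{i+2}, with f′(x) = 2x. Iterate:
  r_0 = 11 (mod 17)
  r_1 = 113 (mod 289)
  r_2 = 1558 (mod 4913)
  r_3 = 50688 (mod 83521)
  r_4 = 468293 (mod 1419857)
Final: r_4 = 468293, and one checks f(r_4) ≡ 0 mod 17^5.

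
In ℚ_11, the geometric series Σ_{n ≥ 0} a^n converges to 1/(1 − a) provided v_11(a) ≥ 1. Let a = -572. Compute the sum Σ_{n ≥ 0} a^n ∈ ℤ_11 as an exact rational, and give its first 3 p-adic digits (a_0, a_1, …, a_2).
Σ a^n = 1/(1 − a) = 1/573;  first 3 digits = (1, 3, 4)

v_11(a) = 1 ≥ 1, so the series converges in ℤ_11 to 1/(1 − a) = 1/(1 − (-572)) = 1/573. Expand this rational in ℤ_11: compute digits iteratively via d_i = x_i mod 11, x_{i+1} = (x_i − d_i)/11. The first 3 digits are (1, 3, 4).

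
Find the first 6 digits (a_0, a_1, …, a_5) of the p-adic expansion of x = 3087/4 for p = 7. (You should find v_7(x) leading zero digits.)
(a_0, …, a_5) = (0, 0, 0, 4, 5, 1)

v_7(3087/4) = 3, so a_0 = ... = a_2 = 0. Factor out: x = 7^3 · u with u = 9/4 a unit in ℤ_7. Expand u iteratively via a_{v+i} = u_i mod 7, u_{i+1} = (u_i − a_{v+i})/7:
  u_0 = 9/4;  a_3 = 4;  u_1 = (u_0 − 4)/7 = -1/4
  u_1 = -1/4;  a_4 = 5;  u_2 = (u_1 − 5)/7 = -3/4
  u_2 = -3/4;  a_5 = 1;  u_3 = (u_2 − 1)/7 = -1/4
Digits: (0, 0, 0, 4, 5, 1).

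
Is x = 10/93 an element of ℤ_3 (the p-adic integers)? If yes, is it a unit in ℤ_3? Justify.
x ∉ ℤ_3 (v_3(x) = -1 < 0)

ℤ_3 = {x ∈ ℚ_3 : v_3(x) ≥ 0} and ℤ_3^× = {x ∈ ℤ_3 : v_3(x) = 0}. Here v_3(10/93) = v_3(num) − v_3(den) = -1; compare against these criteria.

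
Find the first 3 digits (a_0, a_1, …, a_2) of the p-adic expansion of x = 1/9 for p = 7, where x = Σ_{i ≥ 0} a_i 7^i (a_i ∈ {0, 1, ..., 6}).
(a_0, …, a_2) = (4, 1, 6)

v_7(1/9) = 0 (numerator and denominator both coprime to 7), so x ∈ ℤ_7^×. Compute digits iteratively via a_i = x_i mod 7, x_{i+1} = (x_i − a_i)/7, with x_0 = x:
  x_0 = 1/9;  a_0 = 4;  x_1 = (x_0 − 4)/7 = -5/9
  x_1 = -5/9;  a_1 = 1;  x_2 = (x_1 − 1)/7 = -2/9
  x_2 = -2/9;  a_2 = 6;  x_3 = (x_2 − 6)/7 = -8/9
Digits: (4, 1, 6).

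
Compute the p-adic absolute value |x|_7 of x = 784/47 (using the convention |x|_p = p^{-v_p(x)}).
|784/47|_7 = 1/49

Step 1 — compute v_7(x) by factoring powers of 7 out of the numerator and denominator: v_7(784/47) = 2. Step 2 — apply |x|_p = p^{-v_p(x)} = 7^{-2} = 1/49.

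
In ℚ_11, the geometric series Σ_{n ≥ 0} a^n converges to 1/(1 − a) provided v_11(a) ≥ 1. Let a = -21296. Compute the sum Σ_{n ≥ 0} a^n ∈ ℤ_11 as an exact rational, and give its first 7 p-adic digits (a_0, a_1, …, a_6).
Σ a^n = 1/(1 − a) = 1/21297;  first 7 digits = (1, 0, 0, 6, 9, 10, 2)

v_11(a) = 3 ≥ 1, so the series converges in ℤ_11 to 1/(1 − a) = 1/(1 − (-21296)) = 1/21297. Expand this rational in ℤ_11: compute digits iteratively via d_i = x_i mod 11, x_{i+1} = (x_i − d_i)/11. The first 7 digits are (1, 0, 0, 6, 9, 10, 2).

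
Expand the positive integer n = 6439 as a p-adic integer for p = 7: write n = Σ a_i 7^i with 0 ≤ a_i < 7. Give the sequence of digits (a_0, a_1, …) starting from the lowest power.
(a_0, a_1, …) = (6, 2, 5, 4, 2)

Repeated division by 7 gives the digits low-to-high: 6439 = 6 + 2·7^1 + 5·7^2 + 4·7^3 + 2·7^4. Digit sequence: (6, 2, 5, 4, 2).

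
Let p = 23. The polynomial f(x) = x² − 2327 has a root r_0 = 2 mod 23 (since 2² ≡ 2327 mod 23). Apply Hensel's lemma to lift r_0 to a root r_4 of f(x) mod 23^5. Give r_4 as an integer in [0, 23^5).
r_4 = 1363948 (mod 6436343)

Hensel's recurrence: r_{i+1} = r_i − f(r_i)·(f′(r_i))^{-1} mod 23^{i+2}, with f′(x) = 2x. Iterate:
  r_0 = 2 (mod 23)
  r_1 = 186 (mod 529)
  r_2 = 1244 (mod 12167)
  r_3 = 244584 (mod 279841)
  r_4 = 1363948 (mod 6436343)
Final: r_4 = 1363948, and one checks f(r_4) ≡ 0 mod 23^5.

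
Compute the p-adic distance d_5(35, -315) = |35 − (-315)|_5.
d_5(35, -315) = 1/25

Step 1 — x − y = 35 − (-315) = 350. Step 2 — v_5(350) = 2 (factor: 350 = (5^2 · 14); the sign does not affect v_p). Step 3 — |x − y|_5 = 5^{-2} = 1/25.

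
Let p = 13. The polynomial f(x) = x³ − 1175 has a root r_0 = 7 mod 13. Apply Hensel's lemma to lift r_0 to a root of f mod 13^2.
r_1 = 46 (mod 169)

Hensel: r_{i+1} = r_i − f(r_i)/f′(r_i) mod 13^{i+2}, where f′(x) = 3x². Iterate:
  r_0 = 7 (mod 13)
  r_1 = 46 (mod 169)
Final: r = 46 with f(r) ≡ 0 mod 13^2.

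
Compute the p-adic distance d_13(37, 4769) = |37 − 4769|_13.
d_13(37, 4769) = 1/169

Step 1 — x − y = 37 − 4769 = -4732. Step 2 — v_13(-4732) = 2 (factor: -4732 = −(13^2 · 28); the sign does not affect v_p). Step 3 — |x − y|_13 = 13^{-2} = 1/169.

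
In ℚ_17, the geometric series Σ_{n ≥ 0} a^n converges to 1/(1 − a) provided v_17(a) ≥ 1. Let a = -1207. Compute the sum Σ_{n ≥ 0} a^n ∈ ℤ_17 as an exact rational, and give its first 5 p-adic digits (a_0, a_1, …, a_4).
Σ a^n = 1/(1 − a) = 1/1208;  first 5 digits = (1, 14, 4, 14, 5)

v_17(a) = 1 ≥ 1, so the series converges in ℤ_17 to 1/(1 − a) = 1/(1 − (-1207)) = 1/1208. Expand this rational in ℤ_17: compute digits iteratively via d_i = x_i mod 17, x_{i+1} = (x_i − d_i)/17. The first 5 digits are (1, 14, 4, 14, 5).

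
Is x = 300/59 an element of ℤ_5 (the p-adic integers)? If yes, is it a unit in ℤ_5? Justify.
x ∈ ℤ_5 but not a unit; v_5(x) = 2 > 0

ℤ_5 = {x ∈ ℚ_5 : v_5(x) ≥ 0} and ℤ_5^× = {x ∈ ℤ_5 : v_5(x) = 0}. Here v_5(300/59) = v_5(num) − v_5(den) = 2; compare against these criteria.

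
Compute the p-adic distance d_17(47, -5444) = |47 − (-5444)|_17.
d_17(47, -5444) = 1/289

Step 1 — x − y = 47 − (-5444) = 5491. Step 2 — v_17(5491) = 2 (factor: 5491 = (17^2 · 19); the sign does not affect v_p). Step 3 — |x − y|_17 = 17^{-2} = 1/289.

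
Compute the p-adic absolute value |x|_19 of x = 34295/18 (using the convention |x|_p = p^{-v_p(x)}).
|34295/18|_19 = 1/6859

Step 1 — compute v_19(x) by factoring powers of 19 out of the numerator and denominator: v_19(34295/18) = 3. Step 2 — apply |x|_p = p^{-v_p(x)} = 19^{-3} = 1/6859.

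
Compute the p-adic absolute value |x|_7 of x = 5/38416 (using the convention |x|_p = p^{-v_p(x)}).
|5/38416|_7 = 2401

Step 1 — compute v_7(x) by factoring powers of 7 out of the numerator and denominator: v_7(5/38416) = -4. Step 2 — apply |x|_p = p^{-v_p(x)} = 7^{4} = 2401.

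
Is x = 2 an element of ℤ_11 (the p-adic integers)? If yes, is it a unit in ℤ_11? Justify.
x ∈ ℤ_11^× (unit); v_11(x) = 0

ℤ_11 = {x ∈ ℚ_11 : v_11(x) ≥ 0} and ℤ_11^× = {x ∈ ℤ_11 : v_11(x) = 0}. Here v_11(2) = v_11(num) − v_11(den) = 0; compare against these criteria.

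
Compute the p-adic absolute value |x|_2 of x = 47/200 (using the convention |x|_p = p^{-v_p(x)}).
|47/200|_2 = 8

Step 1 — compute v_2(x) by factoring powers of 2 out of the numerator and denominator: v_2(47/200) = -3. Step 2 — apply |x|_p = p^{-v_p(x)} = 2^{3} = 8.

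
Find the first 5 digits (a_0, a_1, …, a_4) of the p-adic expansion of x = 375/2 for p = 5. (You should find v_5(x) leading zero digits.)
(a_0, …, a_4) = (0, 0, 0, 4, 2)

v_5(375/2) = 3, so a_0 = ... = a_2 = 0. Factor out: x = 5^3 · u with u = 3/2 a unit in ℤ_5. Expand u iteratively via a_{v+i} = u_i mod 5, u_{i+1} = (u_i − a_{v+i})/5:
  u_0 = 3/2;  a_3 = 4;  u_1 = (u_0 − 4)/5 = -1/2
  u_1 = -1/2;  a_4 = 2;  u_2 = (u_1 − 2)/5 = -1/2
Digits: (0, 0, 0, 4, 2).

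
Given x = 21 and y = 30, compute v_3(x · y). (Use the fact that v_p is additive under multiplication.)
v_3(630) = 2

v_p(x) = 1 (factor: 21 = 3^1 · 7); v_p(y) = 1 (factor: 30 = 3^1 · 10). Additivity: v_p(xy) = v_p(x) + v_p(y) = 1 + 1 = 2. (Direct check: xy = 630 = 3^2 · (70).)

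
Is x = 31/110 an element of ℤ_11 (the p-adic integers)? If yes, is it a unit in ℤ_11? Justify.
x ∉ ℤ_11 (v_11(x) = -1 < 0)

ℤ_11 = {x ∈ ℚ_11 : v_11(x) ≥ 0} and ℤ_11^× = {x ∈ ℤ_11 : v_11(x) = 0}. Here v_11(31/110) = v_11(num) − v_11(den) = -1; compare against these criteria.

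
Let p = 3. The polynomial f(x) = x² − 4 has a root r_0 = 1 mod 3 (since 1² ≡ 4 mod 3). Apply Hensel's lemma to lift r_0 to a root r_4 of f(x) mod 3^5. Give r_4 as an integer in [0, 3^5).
r_4 = 241 (mod 243)

Hensel's recurrence: r_{i+1} = r_i − f(r_i)·(f′(r_i))^{-1} mod 3^{i+2}, with f′(x) = 2x. Iterate:
  r_0 = 1 (mod 3)
  r_1 = 7 (mod 9)
  r_2 = 25 (mod 27)
  r_3 = 79 (mod 81)
  r_4 = 241 (mod 243)
Final: r_4 = 241, and one checks f(r_4) ≡ 0 mod 3^5.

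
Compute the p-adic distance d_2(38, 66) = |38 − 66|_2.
d_2(38, 66) = 1/4

Step 1 — x − y = 38 − 66 = -28. Step 2 — v_2(-28) = 2 (factor: -28 = −(2^2 · 7); the sign does not affect v_p). Step 3 — |x − y|_2 = 2^{-2} = 1/4.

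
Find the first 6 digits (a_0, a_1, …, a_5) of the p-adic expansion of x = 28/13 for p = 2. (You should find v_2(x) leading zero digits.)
(a_0, …, a_5) = (0, 0, 1, 1, 0, 0)

v_2(28/13) = 2, so a_0 = ... = a_1 = 0. Factor out: x = 2^2 · u with u = 7/13 a unit in ℤ_2. Expand u iteratively via a_{v+i} = u_i mod 2, u_{i+1} = (u_i − a_{v+i})/2:
  u_0 = 7/13;  a_2 = 1;  u_1 = (u_0 − 1)/2 = -3/13
  u_1 = -3/13;  a_3 = 1;  u_2 = (u_1 − 1)/2 = -8/13
  u_2 = -8/13;  a_4 = 0;  u_3 = (u_2 − 0)/2 = -4/13
  u_3 = -4/13;  a_5 = 0;  u_4 = (u_3 − 0)/2 = -2/13
Digits: (0, 0, 1, 1, 0, 0).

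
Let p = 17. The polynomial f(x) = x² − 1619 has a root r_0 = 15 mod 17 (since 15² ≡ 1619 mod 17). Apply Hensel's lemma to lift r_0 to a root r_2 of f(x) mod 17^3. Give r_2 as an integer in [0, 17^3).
r_2 = 967 (mod 4913)

Hensel's recurrence: r_{i+1} = r_i − f(r_i)·(f′(r_i))^{-1} mod 17^{i+2}, with f′(x) = 2x. Iterate:
  r_0 = 15 (mod 17)
  r_1 = 100 (mod 289)
  r_2 = 967 (mod 4913)
Final: r_2 = 967, and one checks f(r_2) ≡ 0 mod 17^3.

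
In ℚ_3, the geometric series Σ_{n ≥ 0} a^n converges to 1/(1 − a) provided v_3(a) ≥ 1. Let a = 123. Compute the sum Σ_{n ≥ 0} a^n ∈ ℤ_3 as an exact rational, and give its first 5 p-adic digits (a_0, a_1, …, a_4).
Σ a^n = 1/(1 − a) = -1/122;  first 5 digits = (1, 2, 2, 2, 2)

v_3(a) = 1 ≥ 1, so the series converges in ℤ_3 to 1/(1 − a) = 1/(1 − 123) = -1/122. Expand this rational in ℤ_3: compute digits iteratively via d_i = x_i mod 3, x_{i+1} = (x_i − d_i)/3. The first 5 digits are (1, 2, 2, 2, 2).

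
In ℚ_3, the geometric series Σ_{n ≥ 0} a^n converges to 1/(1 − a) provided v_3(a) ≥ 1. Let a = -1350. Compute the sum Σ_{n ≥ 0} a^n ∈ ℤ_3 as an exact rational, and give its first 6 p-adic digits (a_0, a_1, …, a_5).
Σ a^n = 1/(1 − a) = 1/1351;  first 6 digits = (1, 0, 0, 1, 1, 0)

v_3(a) = 3 ≥ 1, so the series converges in ℤ_3 to 1/(1 − a) = 1/(1 − (-1350)) = 1/1351. Expand this rational in ℤ_3: compute digits iteratively via d_i = x_i mod 3, x_{i+1} = (x_i − d_i)/3. The first 6 digits are (1, 0, 0, 1, 1, 0).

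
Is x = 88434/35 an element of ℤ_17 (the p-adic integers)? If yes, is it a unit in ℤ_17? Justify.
x ∈ ℤ_17 but not a unit; v_17(x) = 3 > 0

ℤ_17 = {x ∈ ℚ_17 : v_17(x) ≥ 0} and ℤ_17^× = {x ∈ ℤ_17 : v_17(x) = 0}. Here v_17(88434/35) = v_17(num) − v_17(den) = 3; compare against these criteria.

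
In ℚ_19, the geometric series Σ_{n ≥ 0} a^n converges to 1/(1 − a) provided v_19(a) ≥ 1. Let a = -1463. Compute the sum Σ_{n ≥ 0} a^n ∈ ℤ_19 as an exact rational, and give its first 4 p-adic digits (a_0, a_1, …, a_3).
Σ a^n = 1/(1 − a) = 1/1464;  first 4 digits = (1, 18, 15, 6)

v_19(a) = 1 ≥ 1, so the series converges in ℤ_19 to 1/(1 − a) = 1/(1 − (-1463)) = 1/1464. Expand this rational in ℤ_19: compute digits iteratively via d_i = x_i mod 19, x_{i+1} = (x_i − d_i)/19. The first 4 digits are (1, 18, 15, 6).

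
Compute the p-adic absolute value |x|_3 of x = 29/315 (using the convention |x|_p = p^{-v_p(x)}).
|29/315|_3 = 9

Step 1 — compute v_3(x) by factoring powers of 3 out of the numerator and denominator: v_3(29/315) = -2. Step 2 — apply |x|_p = p^{-v_p(x)} = 3^{2} = 9.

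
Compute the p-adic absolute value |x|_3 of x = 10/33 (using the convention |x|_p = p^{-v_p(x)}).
|10/33|_3 = 3

Step 1 — compute v_3(x) by factoring powers of 3 out of the numerator and denominator: v_3(10/33) = -1. Step 2 — apply |x|_p = p^{-v_p(x)} = 3^{1} = 3.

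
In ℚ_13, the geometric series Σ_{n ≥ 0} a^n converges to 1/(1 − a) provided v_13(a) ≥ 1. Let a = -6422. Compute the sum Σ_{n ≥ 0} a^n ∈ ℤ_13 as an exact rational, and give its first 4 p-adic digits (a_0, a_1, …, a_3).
Σ a^n = 1/(1 − a) = 1/6423;  first 4 digits = (1, 0, 1, 10)

v_13(a) = 2 ≥ 1, so the series converges in ℤ_13 to 1/(1 − a) = 1/(1 − (-6422)) = 1/6423. Expand this rational in ℤ_13: compute digits iteratively via d_i = x_i mod 13, x_{i+1} = (x_i − d_i)/13. The first 4 digits are (1, 0, 1, 10).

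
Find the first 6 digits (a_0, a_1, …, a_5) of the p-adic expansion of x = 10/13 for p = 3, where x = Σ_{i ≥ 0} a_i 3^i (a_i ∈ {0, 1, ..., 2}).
(a_0, …, a_5) = (1, 2, 0, 0, 2, 0)

v_3(10/13) = 0 (numerator and denominator both coprime to 3), so x ∈ ℤ_3^×. Compute digits iteratively via a_i = x_i mod 3, x_{i+1} = (x_i − a_i)/3, with x_0 = x:
  x_0 = 10/13;  a_0 = 1;  x_1 = (x_0 − 1)/3 = -1/13
  x_1 = -1/13;  a_1 = 2;  x_2 = (x_1 − 2)/3 = -9/13
  x_2 = -9/13;  a_2 = 0;  x_3 = (x_2 − 0)/3 = -3/13
  x_3 = -3/13;  a_3 = 0;  x_4 = (x_3 − 0)/3 = -1/13
  x_4 = -1/13;  a_4 = 2;  x_5 = (x_4 − 2)/3 = -9/13
  x_5 = -9/13;  a_5 = 0;  x_6 = (x_5 − 0)/3 = -3/13
Digits: (1, 2, 0, 0, 2, 0).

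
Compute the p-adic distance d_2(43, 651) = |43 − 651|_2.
d_2(43, 651) = 1/32

Step 1 — x − y = 43 − 651 = -608. Step 2 — v_2(-608) = 5 (factor: -608 = −(2^5 · 19); the sign does not affect v_p). Step 3 — |x − y|_2 = 2^{-5} = 1/32.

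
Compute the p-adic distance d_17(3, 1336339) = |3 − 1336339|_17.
d_17(3, 1336339) = 1/83521

Step 1 — x − y = 3 − 1336339 = -1336336. Step 2 — v_17(-1336336) = 4 (factor: -1336336 = −(17^4 · 16); the sign does not affect v_p). Step 3 — |x − y|_17 = 17^{-4} = 1/83521.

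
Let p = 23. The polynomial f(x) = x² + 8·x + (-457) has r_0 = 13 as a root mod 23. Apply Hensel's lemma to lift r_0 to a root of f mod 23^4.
r_3 = 74763 (mod 279841)

Hensel: r_{i+1} = r_i − f(r_i)·(f′(r_i))^{-1} mod 23^{i+2}, f′(x) = 2x + 8. Iterate:
  r_0 = 13 (mod 23)
  r_1 = 174 (mod 529)
  r_2 = 1761 (mod 12167)
  r_3 = 74763 (mod 279841)
Final: r = 74763 satisfies f(r) ≡ 0 mod 23^4.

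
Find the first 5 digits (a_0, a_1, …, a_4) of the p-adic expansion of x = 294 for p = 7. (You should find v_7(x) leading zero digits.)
(a_0, …, a_4) = (0, 0, 6, 0, 0)

v_7(294) = 2, so a_0 = ... = a_1 = 0. Factor out: x = 7^2 · u with u = 6 a unit in ℤ_7. Expand u iteratively via a_{v+i} = u_i mod 7, u_{i+1} = (u_i − a_{v+i})/7:
  u_0 = 6;  a_2 = 6;  u_1 = (u_0 − 6)/7 = 0
  u_1 = 0;  a_3 = 0;  u_2 = (u_1 − 0)/7 = 0
  u_2 = 0;  a_4 = 0;  u_3 = (u_2 − 0)/7 = 0
Digits: (0, 0, 6, 0, 0).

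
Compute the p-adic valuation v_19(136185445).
v_19(136185445) = 5

v_19(n) is the largest exponent k such that 19^k divides n. Factor out: 136185445 = 19^5 · 55. (Sign doesn't affect v_p.) So v_19(136185445) = 5.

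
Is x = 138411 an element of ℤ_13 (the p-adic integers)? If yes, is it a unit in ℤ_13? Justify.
x ∈ ℤ_13 but not a unit; v_13(x) = 3 > 0

ℤ_13 = {x ∈ ℚ_13 : v_13(x) ≥ 0} and ℤ_13^× = {x ∈ ℤ_13 : v_13(x) = 0}. Here v_13(138411) = v_13(num) − v_13(den) = 3; compare against these criteria.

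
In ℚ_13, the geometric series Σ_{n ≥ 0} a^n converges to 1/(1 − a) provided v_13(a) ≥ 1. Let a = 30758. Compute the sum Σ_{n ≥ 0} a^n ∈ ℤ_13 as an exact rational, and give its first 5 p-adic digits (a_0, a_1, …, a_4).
Σ a^n = 1/(1 − a) = -1/30757;  first 5 digits = (1, 0, 0, 1, 1)

v_13(a) = 3 ≥ 1, so the series converges in ℤ_13 to 1/(1 − a) = 1/(1 − 30758) = -1/30757. Expand this rational in ℤ_13: compute digits iteratively via d_i = x_i mod 13, x_{i+1} = (x_i − d_i)/13. The first 5 digits are (1, 0, 0, 1, 1).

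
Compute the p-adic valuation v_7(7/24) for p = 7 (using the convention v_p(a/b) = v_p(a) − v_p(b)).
v_7(7/24) = 1

Factor powers of 7 from the numerator and denominator of the reduced fraction: 7 = 7^1 · 1 and 24 = 7^0 · 24. Apply v_p(a/b) = v_p(a) − v_p(b): v_7(7/24) = 1 − 0 = 1.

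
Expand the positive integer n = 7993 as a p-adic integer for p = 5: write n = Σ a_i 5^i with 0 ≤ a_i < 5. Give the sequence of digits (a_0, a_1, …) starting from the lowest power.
(a_0, a_1, …) = (3, 3, 4, 3, 2, 2)

Repeated division by 5 gives the digits low-to-high: 7993 = 3 + 3·5^1 + 4·5^2 + 3·5^3 + 2·5^4 + 2·5^5. Digit sequence: (3, 3, 4, 3, 2, 2).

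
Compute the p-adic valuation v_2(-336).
v_2(-336) = 4

v_2(n) is the largest exponent k such that 2^k divides n. Factor out: -336 = -2^4 · 21. (Sign doesn't affect v_p.) So v_2(-336) = 4.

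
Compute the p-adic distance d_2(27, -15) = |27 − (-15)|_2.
d_2(27, -15) = 1/2

Step 1 — x − y = 27 − (-15) = 42. Step 2 — v_2(42) = 1 (factor: 42 = (2^1 · 21); the sign does not affect v_p). Step 3 — |x − y|_2 = 2^{-1} = 1/2.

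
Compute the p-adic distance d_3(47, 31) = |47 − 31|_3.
d_3(47, 31) = 1

Step 1 — x − y = 47 − 31 = 16. Step 2 — v_3(16) = 0 (factor: 16 = (3^0 · 16); the sign does not affect v_p). Step 3 — |x − y|_3 = 3^{0} = 1.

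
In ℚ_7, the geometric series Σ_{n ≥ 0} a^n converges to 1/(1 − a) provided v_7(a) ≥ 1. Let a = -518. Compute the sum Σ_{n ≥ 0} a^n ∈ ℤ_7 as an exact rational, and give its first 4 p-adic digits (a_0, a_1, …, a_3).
Σ a^n = 1/(1 − a) = 1/519;  first 4 digits = (1, 3, 5, 2)

v_7(a) = 1 ≥ 1, so the series converges in ℤ_7 to 1/(1 − a) = 1/(1 − (-518)) = 1/519. Expand this rational in ℤ_7: compute digits iteratively via d_i = x_i mod 7, x_{i+1} = (x_i − d_i)/7. The first 4 digits are (1, 3, 5, 2).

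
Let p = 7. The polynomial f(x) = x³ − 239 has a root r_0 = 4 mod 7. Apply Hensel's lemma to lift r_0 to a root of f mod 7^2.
r_1 = 25 (mod 49)

Hensel: r_{i+1} = r_i − f(r_i)/f′(r_i) mod 7^{i+2}, where f′(x) = 3x². Iterate:
  r_0 = 4 (mod 7)
  r_1 = 25 (mod 49)
Final: r = 25 with f(r) ≡ 0 mod 7^2.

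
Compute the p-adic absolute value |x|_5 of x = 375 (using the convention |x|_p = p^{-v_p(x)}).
|375|_5 = 1/125

Step 1 — compute v_5(x) by factoring powers of 5 out of the numerator and denominator: v_5(375) = 3. Step 2 — apply |x|_p = p^{-v_p(x)} = 5^{-3} = 1/125.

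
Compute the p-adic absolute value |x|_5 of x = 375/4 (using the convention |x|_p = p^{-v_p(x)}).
|375/4|_5 = 1/125

Step 1 — compute v_5(x) by factoring powers of 5 out of the numerator and denominator: v_5(375/4) = 3. Step 2 — apply |x|_p = p^{-v_p(x)} = 5^{-3} = 1/125.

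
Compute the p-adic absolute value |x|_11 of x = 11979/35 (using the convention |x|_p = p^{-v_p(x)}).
|11979/35|_11 = 1/1331

Step 1 — compute v_11(x) by factoring powers of 11 out of the numerator and denominator: v_11(11979/35) = 3. Step 2 — apply |x|_p = p^{-v_p(x)} = 11^{-3} = 1/1331.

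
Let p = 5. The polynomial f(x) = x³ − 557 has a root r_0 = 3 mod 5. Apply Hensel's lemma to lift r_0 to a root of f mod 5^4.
r_3 = 318 (mod 625)

Hensel: r_{i+1} = r_i − f(r_i)/f′(r_i) mod 5^{i+2}, where f′(x) = 3x². Iterate:
  r_0 = 3 (mod 5)
  r_1 = 18 (mod 25)
  r_2 = 68 (mod 125)
  r_3 = 318 (mod 625)
Final: r = 318 with f(r) ≡ 0 mod 5^4.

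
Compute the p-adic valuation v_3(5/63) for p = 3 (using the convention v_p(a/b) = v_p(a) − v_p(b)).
v_3(5/63) = -2

Factor powers of 3 from the numerator and denominator of the reduced fraction: 5 = 3^0 · 5 and 63 = 3^2 · 7. Apply v_p(a/b) = v_p(a) − v_p(b): v_3(5/63) = 0 − 2 = -2.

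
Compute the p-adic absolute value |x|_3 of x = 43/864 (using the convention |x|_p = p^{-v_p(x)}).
|43/864|_3 = 27

Step 1 — compute v_3(x) by factoring powers of 3 out of the numerator and denominator: v_3(43/864) = -3. Step 2 — apply |x|_p = p^{-v_p(x)} = 3^{3} = 27.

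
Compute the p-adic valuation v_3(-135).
v_3(-135) = 3

v_3(n) is the largest exponent k such that 3^k divides n. Factor out: -135 = -3^3 · 5. (Sign doesn't affect v_p.) So v_3(-135) = 3.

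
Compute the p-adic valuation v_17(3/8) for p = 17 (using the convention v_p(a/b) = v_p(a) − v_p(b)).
v_17(3/8) = 0

Factor powers of 17 from the numerator and denominator of the reduced fraction: 3 = 17^0 · 3 and 8 = 17^0 · 8. Apply v_p(a/b) = v_p(a) − v_p(b): v_17(3/8) = 0 − 0 = 0.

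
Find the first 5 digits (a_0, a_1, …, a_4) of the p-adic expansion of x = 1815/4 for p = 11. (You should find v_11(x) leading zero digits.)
(a_0, …, a_4) = (0, 0, 1, 3, 8)

v_11(1815/4) = 2, so a_0 = ... = a_1 = 0. Factor out: x = 11^2 · u with u = 15/4 a unit in ℤ_11. Expand u iteratively via a_{v+i} = u_i mod 11, u_{i+1} = (u_i − a_{v+i})/11:
  u_0 = 15/4;  a_2 = 1;  u_1 = (u_0 − 1)/11 = 1/4
  u_1 = 1/4;  a_3 = 3;  u_2 = (u_1 − 3)/11 = -1/4
  u_2 = -1/4;  a_4 = 8;  u_3 = (u_2 − 8)/11 = -3/4
Digits: (0, 0, 1, 3, 8).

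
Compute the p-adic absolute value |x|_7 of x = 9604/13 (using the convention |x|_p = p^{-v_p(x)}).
|9604/13|_7 = 1/2401

Step 1 — compute v_7(x) by factoring powers of 7 out of the numerator and denominator: v_7(9604/13) = 4. Step 2 — apply |x|_p = p^{-v_p(x)} = 7^{-4} = 1/2401.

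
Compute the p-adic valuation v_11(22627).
v_11(22627) = 3

v_11(n) is the largest exponent k such that 11^k divides n. Factor out: 22627 = 11^3 · 17. (Sign doesn't affect v_p.) So v_11(22627) = 3.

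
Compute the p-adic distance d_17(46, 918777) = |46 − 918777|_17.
d_17(46, 918777) = 1/83521

Step 1 — x − y = 46 − 918777 = -918731. Step 2 — v_17(-918731) = 4 (factor: -918731 = −(17^4 · 11); the sign does not affect v_p). Step 3 — |x − y|_17 = 17^{-4} = 1/83521.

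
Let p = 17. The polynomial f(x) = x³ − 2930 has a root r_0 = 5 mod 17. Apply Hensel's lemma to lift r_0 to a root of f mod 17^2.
r_1 = 158 (mod 289)

Hensel: r_{i+1} = r_i − f(r_i)/f′(r_i) mod 17^{i+2}, where f′(x) = 3x². Iterate:
  r_0 = 5 (mod 17)
  r_1 = 158 (mod 289)
Final: r = 158 with f(r) ≡ 0 mod 17^2.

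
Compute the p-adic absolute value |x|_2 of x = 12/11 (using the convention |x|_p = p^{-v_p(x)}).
|12/11|_2 = 1/4

Step 1 — compute v_2(x) by factoring powers of 2 out of the numerator and denominator: v_2(12/11) = 2. Step 2 — apply |x|_p = p^{-v_p(x)} = 2^{-2} = 1/4.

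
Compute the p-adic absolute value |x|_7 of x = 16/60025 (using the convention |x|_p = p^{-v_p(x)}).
|16/60025|_7 = 2401

Step 1 — compute v_7(x) by factoring powers of 7 out of the numerator and denominator: v_7(16/60025) = -4. Step 2 — apply |x|_p = p^{-v_p(x)} = 7^{4} = 2401.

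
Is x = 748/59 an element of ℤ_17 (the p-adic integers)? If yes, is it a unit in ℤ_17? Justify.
x ∈ ℤ_17 but not a unit; v_17(x) = 1 > 0

ℤ_17 = {x ∈ ℚ_17 : v_17(x) ≥ 0} and ℤ_17^× = {x ∈ ℤ_17 : v_17(x) = 0}. Here v_17(748/59) = v_17(num) − v_17(den) = 1; compare against these criteria.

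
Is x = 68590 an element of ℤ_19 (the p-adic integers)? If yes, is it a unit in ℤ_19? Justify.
x ∈ ℤ_19 but not a unit; v_19(x) = 3 > 0

ℤ_19 = {x ∈ ℚ_19 : v_19(x) ≥ 0} and ℤ_19^× = {x ∈ ℤ_19 : v_19(x) = 0}. Here v_19(68590) = v_19(num) − v_19(den) = 3; compare against these criteria.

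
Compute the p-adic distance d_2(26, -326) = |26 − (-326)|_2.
d_2(26, -326) = 1/32

Step 1 — x − y = 26 − (-326) = 352. Step 2 — v_2(352) = 5 (factor: 352 = (2^5 · 11); the sign does not affect v_p). Step 3 — |x − y|_2 = 2^{-5} = 1/32.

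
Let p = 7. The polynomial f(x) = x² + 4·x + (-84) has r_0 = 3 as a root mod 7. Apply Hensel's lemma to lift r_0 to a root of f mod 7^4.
r_3 = 2229 (mod 2401)

Hensel: r_{i+1} = r_i − f(r_i)·(f′(r_i))^{-1} mod 7^{i+2}, f′(x) = 2x + 4. Iterate:
  r_0 = 3 (mod 7)
  r_1 = 24 (mod 49)
  r_2 = 171 (mod 343)
  r_3 = 2229 (mod 2401)
Final: r = 2229 satisfies f(r) ≡ 0 mod 7^4.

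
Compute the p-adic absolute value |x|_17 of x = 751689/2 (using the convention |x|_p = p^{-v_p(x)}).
|751689/2|_17 = 1/83521

Step 1 — compute v_17(x) by factoring powers of 17 out of the numerator and denominator: v_17(751689/2) = 4. Step 2 — apply |x|_p = p^{-v_p(x)} = 17^{-4} = 1/83521.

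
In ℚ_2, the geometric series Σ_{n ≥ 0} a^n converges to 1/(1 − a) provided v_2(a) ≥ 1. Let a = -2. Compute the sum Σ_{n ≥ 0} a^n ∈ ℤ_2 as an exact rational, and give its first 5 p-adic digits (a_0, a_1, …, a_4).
Σ a^n = 1/(1 − a) = 1/3;  first 5 digits = (1, 1, 0, 1, 0)

v_2(a) = 1 ≥ 1, so the series converges in ℤ_2 to 1/(1 − a) = 1/(1 − (-2)) = 1/3. Expand this rational in ℤ_2: compute digits iteratively via d_i = x_i mod 2, x_{i+1} = (x_i − d_i)/2. The first 5 digits are (1, 1, 0, 1, 0).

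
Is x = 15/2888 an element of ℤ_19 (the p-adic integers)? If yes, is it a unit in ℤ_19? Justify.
x ∉ ℤ_19 (v_19(x) = -2 < 0)

ℤ_19 = {x ∈ ℚ_19 : v_19(x) ≥ 0} and ℤ_19^× = {x ∈ ℤ_19 : v_19(x) = 0}. Here v_19(15/2888) = v_19(num) − v_19(den) = -2; compare against these criteria.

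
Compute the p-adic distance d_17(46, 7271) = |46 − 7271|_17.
d_17(46, 7271) = 1/289

Step 1 — x − y = 46 − 7271 = -7225. Step 2 — v_17(-7225) = 2 (factor: -7225 = −(17^2 · 25); the sign does not affect v_p). Step 3 — |x − y|_17 = 17^{-2} = 1/289.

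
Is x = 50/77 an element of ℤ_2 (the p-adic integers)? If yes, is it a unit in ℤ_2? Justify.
x ∈ ℤ_2 but not a unit; v_2(x) = 1 > 0

ℤ_2 = {x ∈ ℚ_2 : v_2(x) ≥ 0} and ℤ_2^× = {x ∈ ℤ_2 : v_2(x) = 0}. Here v_2(50/77) = v_2(num) − v_2(den) = 1; compare against these criteria.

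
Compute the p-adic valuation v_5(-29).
v_5(-29) = 0

v_5(n) is the largest exponent k such that 5^k divides n. Factor out: -29 = -5^0 · 29. (Sign doesn't affect v_p.) So v_5(-29) = 0.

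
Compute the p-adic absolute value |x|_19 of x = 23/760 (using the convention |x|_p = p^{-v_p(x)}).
|23/760|_19 = 19

Step 1 — compute v_19(x) by factoring powers of 19 out of the numerator and denominator: v_19(23/760) = -1. Step 2 — apply |x|_p = p^{-v_p(x)} = 19^{1} = 19.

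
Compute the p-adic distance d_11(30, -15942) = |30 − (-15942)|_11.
d_11(30, -15942) = 1/1331

Step 1 — x − y = 30 − (-15942) = 15972. Step 2 — v_11(15972) = 3 (factor: 15972 = (11^3 · 12); the sign does not affect v_p). Step 3 — |x − y|_11 = 11^{-3} = 1/1331.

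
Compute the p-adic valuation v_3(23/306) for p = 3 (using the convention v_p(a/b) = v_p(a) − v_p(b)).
v_3(23/306) = -2

Factor powers of 3 from the numerator and denominator of the reduced fraction: 23 = 3^0 · 23 and 306 = 3^2 · 34. Apply v_p(a/b) = v_p(a) − v_p(b): v_3(23/306) = 0 − 2 = -2.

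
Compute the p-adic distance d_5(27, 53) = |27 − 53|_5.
d_5(27, 53) = 1

Step 1 — x − y = 27 − 53 = -26. Step 2 — v_5(-26) = 0 (factor: -26 = −(5^0 · 26); the sign does not affect v_p). Step 3 — |x − y|_5 = 5^{0} = 1.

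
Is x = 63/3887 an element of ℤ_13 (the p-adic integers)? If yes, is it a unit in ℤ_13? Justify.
x ∉ ℤ_13 (v_13(x) = -2 < 0)

ℤ_13 = {x ∈ ℚ_13 : v_13(x) ≥ 0} and ℤ_13^× = {x ∈ ℤ_13 : v_13(x) = 0}. Here v_13(63/3887) = v_13(num) − v_13(den) = -2; compare against these criteria.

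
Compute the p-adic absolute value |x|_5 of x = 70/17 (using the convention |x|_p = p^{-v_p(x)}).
|70/17|_5 = 1/5

Step 1 — compute v_5(x) by factoring powers of 5 out of the numerator and denominator: v_5(70/17) = 1. Step 2 — apply |x|_p = p^{-v_p(x)} = 5^{-1} = 1/5.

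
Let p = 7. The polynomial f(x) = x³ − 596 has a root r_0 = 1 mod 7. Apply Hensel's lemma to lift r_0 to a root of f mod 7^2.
r_1 = 36 (mod 49)

Hensel: r_{i+1} = r_i − f(r_i)/f′(r_i) mod 7^{i+2}, where f′(x) = 3x². Iterate:
  r_0 = 1 (mod 7)
  r_1 = 36 (mod 49)
Final: r = 36 with f(r) ≡ 0 mod 7^2.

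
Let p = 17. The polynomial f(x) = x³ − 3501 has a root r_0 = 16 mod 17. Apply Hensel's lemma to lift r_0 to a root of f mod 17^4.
r_3 = 24768 (mod 83521)

Hensel: r_{i+1} = r_i − f(r_i)/f′(r_i) mod 17^{i+2}, where f′(x) = 3x². Iterate:
  r_0 = 16 (mod 17)
  r_1 = 203 (mod 289)
  r_2 = 203 (mod 4913)
  r_3 = 24768 (mod 83521)
Final: r = 24768 with f(r) ≡ 0 mod 17^4.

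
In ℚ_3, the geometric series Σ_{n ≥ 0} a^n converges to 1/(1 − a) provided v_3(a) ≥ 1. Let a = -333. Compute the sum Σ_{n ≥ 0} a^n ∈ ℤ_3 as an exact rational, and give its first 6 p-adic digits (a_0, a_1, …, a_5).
Σ a^n = 1/(1 − a) = 1/334;  first 6 digits = (1, 0, 2, 2, 2, 1)

v_3(a) = 2 ≥ 1, so the series converges in ℤ_3 to 1/(1 − a) = 1/(1 − (-333)) = 1/334. Expand this rational in ℤ_3: compute digits iteratively via d_i = x_i mod 3, x_{i+1} = (x_i − d_i)/3. The first 6 digits are (1, 0, 2, 2, 2, 1).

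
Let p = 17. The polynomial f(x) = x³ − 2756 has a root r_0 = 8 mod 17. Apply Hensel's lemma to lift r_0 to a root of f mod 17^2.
r_1 = 110 (mod 289)

Hensel: r_{i+1} = r_i − f(r_i)/f′(r_i) mod 17^{i+2}, where f′(x) = 3x². Iterate:
  r_0 = 8 (mod 17)
  r_1 = 110 (mod 289)
Final: r = 110 with f(r) ≡ 0 mod 17^2.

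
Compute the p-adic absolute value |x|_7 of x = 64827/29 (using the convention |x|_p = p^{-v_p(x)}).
|64827/29|_7 = 1/2401

Step 1 — compute v_7(x) by factoring powers of 7 out of the numerator and denominator: v_7(64827/29) = 4. Step 2 — apply |x|_p = p^{-v_p(x)} = 7^{-4} = 1/2401.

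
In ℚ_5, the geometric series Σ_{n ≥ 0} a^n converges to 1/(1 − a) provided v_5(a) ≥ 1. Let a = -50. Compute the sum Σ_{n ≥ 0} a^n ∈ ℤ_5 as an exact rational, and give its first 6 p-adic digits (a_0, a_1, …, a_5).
Σ a^n = 1/(1 − a) = 1/51;  first 6 digits = (1, 0, 3, 4, 3, 0)

v_5(a) = 2 ≥ 1, so the series converges in ℤ_5 to 1/(1 − a) = 1/(1 − (-50)) = 1/51. Expand this rational in ℤ_5: compute digits iteratively via d_i = x_i mod 5, x_{i+1} = (x_i − d_i)/5. The first 6 digits are (1, 0, 3, 4, 3, 0).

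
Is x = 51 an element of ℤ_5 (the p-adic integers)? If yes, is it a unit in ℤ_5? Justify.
x ∈ ℤ_5^× (unit); v_5(x) = 0

ℤ_5 = {x ∈ ℚ_5 : v_5(x) ≥ 0} and ℤ_5^× = {x ∈ ℤ_5 : v_5(x) = 0}. Here v_5(51) = v_5(num) − v_5(den) = 0; compare against these criteria.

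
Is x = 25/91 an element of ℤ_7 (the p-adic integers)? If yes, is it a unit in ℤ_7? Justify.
x ∉ ℤ_7 (v_7(x) = -1 < 0)

ℤ_7 = {x ∈ ℚ_7 : v_7(x) ≥ 0} and ℤ_7^× = {x ∈ ℤ_7 : v_7(x) = 0}. Here v_7(25/91) = v_7(num) − v_7(den) = -1; compare against these criteria.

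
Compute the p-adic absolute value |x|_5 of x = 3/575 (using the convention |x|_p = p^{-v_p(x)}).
|3/575|_5 = 25

Step 1 — compute v_5(x) by factoring powers of 5 out of the numerator and denominator: v_5(3/575) = -2. Step 2 — apply |x|_p = p^{-v_p(x)} = 5^{2} = 25.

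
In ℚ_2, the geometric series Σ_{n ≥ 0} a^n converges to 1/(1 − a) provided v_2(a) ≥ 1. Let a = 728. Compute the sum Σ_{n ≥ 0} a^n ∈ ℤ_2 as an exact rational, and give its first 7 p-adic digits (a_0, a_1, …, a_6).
Σ a^n = 1/(1 − a) = -1/727;  first 7 digits = (1, 0, 0, 1, 1, 0, 0)

v_2(a) = 3 ≥ 1, so the series converges in ℤ_2 to 1/(1 − a) = 1/(1 − 728) = -1/727. Expand this rational in ℤ_2: compute digits iteratively via d_i = x_i mod 2, x_{i+1} = (x_i − d_i)/2. The first 7 digits are (1, 0, 0, 1, 1, 0, 0).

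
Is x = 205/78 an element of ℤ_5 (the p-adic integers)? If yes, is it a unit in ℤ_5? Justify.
x ∈ ℤ_5 but not a unit; v_5(x) = 1 > 0

ℤ_5 = {x ∈ ℚ_5 : v_5(x) ≥ 0} and ℤ_5^× = {x ∈ ℤ_5 : v_5(x) = 0}. Here v_5(205/78) = v_5(num) − v_5(den) = 1; compare against these criteria.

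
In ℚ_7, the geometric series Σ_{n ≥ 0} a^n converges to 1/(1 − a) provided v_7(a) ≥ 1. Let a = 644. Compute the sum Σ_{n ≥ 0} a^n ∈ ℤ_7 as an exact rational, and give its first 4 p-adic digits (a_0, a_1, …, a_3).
Σ a^n = 1/(1 − a) = -1/643;  first 4 digits = (1, 1, 0, 1)

v_7(a) = 1 ≥ 1, so the series converges in ℤ_7 to 1/(1 − a) = 1/(1 − 644) = -1/643. Expand this rational in ℤ_7: compute digits iteratively via d_i = x_i mod 7, x_{i+1} = (x_i − d_i)/7. The first 4 digits are (1, 1, 0, 1).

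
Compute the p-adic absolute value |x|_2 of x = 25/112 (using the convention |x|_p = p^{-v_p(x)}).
|25/112|_2 = 16

Step 1 — compute v_2(x) by factoring powers of 2 out of the numerator and denominator: v_2(25/112) = -4. Step 2 — apply |x|_p = p^{-v_p(x)} = 2^{4} = 16.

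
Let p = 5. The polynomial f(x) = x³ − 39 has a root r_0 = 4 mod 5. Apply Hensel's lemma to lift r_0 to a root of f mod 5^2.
r_1 = 4 (mod 25)

Hensel: r_{i+1} = r_i − f(r_i)/f′(r_i) mod 5^{i+2}, where f′(x) = 3x². Iterate:
  r_0 = 4 (mod 5)
  r_1 = 4 (mod 25)
Final: r = 4 with f(r) ≡ 0 mod 5^2.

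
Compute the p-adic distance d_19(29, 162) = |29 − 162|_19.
d_19(29, 162) = 1/19

Step 1 — x − y = 29 − 162 = -133. Step 2 — v_19(-133) = 1 (factor: -133 = −(19^1 · 7); the sign does not affect v_p). Step 3 — |x − y|_19 = 19^{-1} = 1/19.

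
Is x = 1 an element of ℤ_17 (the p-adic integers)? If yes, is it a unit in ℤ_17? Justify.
x ∈ ℤ_17^× (unit); v_17(x) = 0

ℤ_17 = {x ∈ ℚ_17 : v_17(x) ≥ 0} and ℤ_17^× = {x ∈ ℤ_17 : v_17(x) = 0}. Here v_17(1) = v_17(num) − v_17(den) = 0; compare against these criteria.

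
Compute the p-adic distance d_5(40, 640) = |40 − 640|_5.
d_5(40, 640) = 1/25

Step 1 — x − y = 40 − 640 = -600. Step 2 — v_5(-600) = 2 (factor: -600 = −(5^2 · 24); the sign does not affect v_p). Step 3 — |x − y|_5 = 5^{-2} = 1/25.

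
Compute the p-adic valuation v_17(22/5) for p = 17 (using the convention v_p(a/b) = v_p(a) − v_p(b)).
v_17(22/5) = 0

Factor powers of 17 from the numerator and denominator of the reduced fraction: 22 = 17^0 · 22 and 5 = 17^0 · 5. Apply v_p(a/b) = v_p(a) − v_p(b): v_17(22/5) = 0 − 0 = 0.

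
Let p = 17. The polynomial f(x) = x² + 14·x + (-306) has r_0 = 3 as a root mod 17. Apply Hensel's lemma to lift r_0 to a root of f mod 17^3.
r_2 = 2111 (mod 4913)

Hensel: r_{i+1} = r_i − f(r_i)·(f′(r_i))^{-1} mod 17^{i+2}, f′(x) = 2x + 14. Iterate:
  r_0 = 3 (mod 17)
  r_1 = 88 (mod 289)
  r_2 = 2111 (mod 4913)
Final: r = 2111 satisfies f(r) ≡ 0 mod 17^3.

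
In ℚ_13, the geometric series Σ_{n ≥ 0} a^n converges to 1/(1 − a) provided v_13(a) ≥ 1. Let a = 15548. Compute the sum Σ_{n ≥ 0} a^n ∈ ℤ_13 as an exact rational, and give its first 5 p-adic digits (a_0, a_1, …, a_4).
Σ a^n = 1/(1 − a) = -1/15547;  first 5 digits = (1, 0, 1, 7, 1)

v_13(a) = 2 ≥ 1, so the series converges in ℤ_13 to 1/(1 − a) = 1/(1 − 15548) = -1/15547. Expand this rational in ℤ_13: compute digits iteratively via d_i = x_i mod 13, x_{i+1} = (x_i − d_i)/13. The first 5 digits are (1, 0, 1, 7, 1).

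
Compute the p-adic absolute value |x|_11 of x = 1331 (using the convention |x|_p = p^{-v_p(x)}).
|1331|_11 = 1/1331

Step 1 — compute v_11(x) by factoring powers of 11 out of the numerator and denominator: v_11(1331) = 3. Step 2 — apply |x|_p = p^{-v_p(x)} = 11^{-3} = 1/1331.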